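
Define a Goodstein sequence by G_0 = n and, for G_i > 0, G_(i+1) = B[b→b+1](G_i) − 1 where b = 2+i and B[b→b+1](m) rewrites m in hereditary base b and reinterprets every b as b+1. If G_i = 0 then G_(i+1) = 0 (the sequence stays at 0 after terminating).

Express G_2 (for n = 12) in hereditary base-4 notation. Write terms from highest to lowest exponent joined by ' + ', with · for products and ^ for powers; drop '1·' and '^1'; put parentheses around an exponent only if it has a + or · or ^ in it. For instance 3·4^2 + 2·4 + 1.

4^(4 + 1) + 2·4^2 + 2·4 + 1

[0] 12 ≡ 2^(2 + 1) + 2^2 (base 2). Lift 3: 108. −1: 107.
[1] 107 ≡ 3^(3 + 1) + 2·3^2 + 2·3 + 2 (base 3). Lift 4: 1066. −1: 1065.
[2] 1065 ≡ 4^(4 + 1) + 2·4^2 + 2·4 + 1 (base 4). Lift 5: 15686. −1: 15685.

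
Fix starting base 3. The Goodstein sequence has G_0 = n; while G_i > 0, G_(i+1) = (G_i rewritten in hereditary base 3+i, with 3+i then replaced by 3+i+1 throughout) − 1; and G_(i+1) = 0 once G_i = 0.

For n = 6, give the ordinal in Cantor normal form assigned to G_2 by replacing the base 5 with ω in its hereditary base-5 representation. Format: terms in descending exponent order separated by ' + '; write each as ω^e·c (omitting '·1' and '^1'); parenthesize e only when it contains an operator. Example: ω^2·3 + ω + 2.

ω + 2

(0) 6|_3 = 2·3 ↦ 2·4|_4 = 8 ⇒ 7
(1) 7|_4 = 4 + 3 ↦ 5 + 3|_5 = 8 ⇒ 7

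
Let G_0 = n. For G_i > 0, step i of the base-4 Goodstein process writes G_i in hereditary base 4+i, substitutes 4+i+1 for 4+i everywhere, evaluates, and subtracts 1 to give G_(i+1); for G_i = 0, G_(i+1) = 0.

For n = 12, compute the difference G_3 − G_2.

1

12 —HB4→ 3·4 —bump→ 3·5 = 15 —(−1)→ 14
14 —HB5→ 2·5 + 4 —bump→ 2·6 + 4 = 16 —(−1)→ 15
15 —HB6→ 2·6 + 3 —bump→ 2·7 + 3 = 17 —(−1)→ 16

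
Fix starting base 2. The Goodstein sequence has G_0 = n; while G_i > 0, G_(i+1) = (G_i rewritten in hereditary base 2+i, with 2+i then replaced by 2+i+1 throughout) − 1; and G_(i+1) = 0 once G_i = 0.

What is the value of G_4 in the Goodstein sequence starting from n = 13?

280711

step 0: 13 = 2^(2 + 1) + 2^2 + 1; sub 3 for 2: 3^(3 + 1) + 3^3 + 1; = 109; G_1 = 109−1 = 108
step 1: 108 = 3^(3 + 1) + 3^3; sub 4 for 3: 4^(4 + 1) + 4^4; = 1280; G_2 = 1280−1 = 1279
step 2: 1279 = 4^(4 + 1) + 3·4^3 + 3·4^2 + 3·4 + 3; sub 5 for 4: 5^(5 + 1) + 3·5^3 + 3·5^2 + 3·5 + 3; = 16093; G_3 = 16093−1 = 16092
step 3: 16092 = 5^(5 + 1) + 3·5^3 + 3·5^2 + 3·5 + 2; sub 6 for 5: 6^(6 + 1) + 3·6^3 + 3·6^2 + 3·6 + 2; = 280712; G_4 = 280712−1 = 280711
step 4: 280711 = 6^(6 + 1) + 3·6^3 + 3·6^2 + 3·6 + 1; sub 7 for 6: 7^(7 + 1) + 3·7^3 + 3·7^2 + 3·7 + 1; = 5765999; G_5 = 5765999−1 = 5765998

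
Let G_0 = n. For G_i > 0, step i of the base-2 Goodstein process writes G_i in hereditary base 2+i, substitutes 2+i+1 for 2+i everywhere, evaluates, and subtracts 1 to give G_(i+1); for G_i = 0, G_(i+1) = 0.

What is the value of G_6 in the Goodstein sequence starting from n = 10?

84073323

10 —HB2→ 2^(2 + 1) + 2 —bump→ 3^(3 + 1) + 3 = 84 —(−1)→ 83
83 —HB3→ 3^(3 + 1) + 2 —bump→ 4^(4 + 1) + 2 = 1026 —(−1)→ 1025
1025 —HB4→ 4^(4 + 1) + 1 —bump→ 5^(5 + 1) + 1 = 15626 —(−1)→ 15625
15625 —HB5→ 5^(5 + 1) —bump→ 6^(6 + 1) = 279936 —(−1)→ 279935
279935 —HB6→ 5·6^6 + 5·6^5 + 5·6^4 + 5·6^3 + 5·6^2 + 5·6 + 5 —bump→ 5·7^7 + 5·7^5 + 5·7^4 + 5·7^3 + 5·7^2 + 5·7 + 5 = 4215755 —(−1)→ 4215754
4215754 —HB7→ 5·7^7 + 5·7^5 + 5·7^4 + 5·7^3 + 5·7^2 + 5·7 + 4 —bump→ 5·8^8 + 5·8^5 + 5·8^4 + 5·8^3 + 5·8^2 + 5·8 + 4 = 84073324 —(−1)→ 84073323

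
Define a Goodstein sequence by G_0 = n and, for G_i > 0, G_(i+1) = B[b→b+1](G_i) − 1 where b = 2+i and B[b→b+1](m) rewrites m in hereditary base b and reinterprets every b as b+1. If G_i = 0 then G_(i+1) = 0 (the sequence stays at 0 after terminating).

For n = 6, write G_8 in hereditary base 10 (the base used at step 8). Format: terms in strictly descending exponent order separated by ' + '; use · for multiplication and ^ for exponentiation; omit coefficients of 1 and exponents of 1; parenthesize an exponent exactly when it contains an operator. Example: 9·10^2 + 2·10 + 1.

5·10^5 + 5·10^4 + 5·10^3 + 5·10^2 + 5·10 + 1

6 —HB2→ 2^2 + 2 —bump→ 3^3 + 3 = 30 —(−1)→ 29
29 —HB3→ 3^3 + 2 —bump→ 4^4 + 2 = 258 —(−1)→ 257
257 —HB4→ 4^4 + 1 —bump→ 5^5 + 1 = 3126 —(−1)→ 3125
3125 —HB5→ 5^5 —bump→ 6^6 = 46656 —(−1)→ 46655
46655 —HB6→ 5·6^5 + 5·6^4 + 5·6^3 + 5·6^2 + 5·6 + 5 —bump→ 5·7^5 + 5·7^4 + 5·7^3 + 5·7^2 + 5·7 + 5 = 98040 —(−1)→ 98039
98039 —HB7→ 5·7^5 + 5·7^4 + 5·7^3 + 5·7^2 + 5·7 + 4 —bump→ 5·8^5 + 5·8^4 + 5·8^3 + 5·8^2 + 5·8 + 4 = 187244 —(−1)→ 187243
187243 —HB8→ 5·8^5 + 5·8^4 + 5·8^3 + 5·8^2 + 5·8 + 3 —bump→ 5·9^5 + 5·9^4 + 5·9^3 + 5·9^2 + 5·9 + 3 = 332148 —(−1)→ 332147
332147 —HB9→ 5·9^5 + 5·9^4 + 5·9^3 + 5·9^2 + 5·9 + 2 —bump→ 5·10^5 + 5·10^4 + 5·10^3 + 5·10^2 + 5·10 + 2 = 555552 —(−1)→ 555551
555551 —HB10→ 5·10^5 + 5·10^4 + 5·10^3 + 5·10^2 + 5·10 + 1 —bump→ 5·11^5 + 5·11^4 + 5·11^3 + 5·11^2 + 5·11 + 1 = 885776 —(−1)→ 885775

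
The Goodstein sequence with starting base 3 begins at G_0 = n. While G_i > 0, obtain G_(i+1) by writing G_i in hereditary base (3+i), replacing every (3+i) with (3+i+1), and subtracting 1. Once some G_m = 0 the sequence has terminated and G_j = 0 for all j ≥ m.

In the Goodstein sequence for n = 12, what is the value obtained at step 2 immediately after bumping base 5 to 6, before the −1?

38

[0] 12 ≡ 3^2 + 3 (base 3). Lift 4: 20. −1: 19.
[1] 19 ≡ 4^2 + 3 (base 4). Lift 5: 28. −1: 27.
[2] 27 ≡ 5^2 + 2 (base 5). Lift 6: 38. −1: 37.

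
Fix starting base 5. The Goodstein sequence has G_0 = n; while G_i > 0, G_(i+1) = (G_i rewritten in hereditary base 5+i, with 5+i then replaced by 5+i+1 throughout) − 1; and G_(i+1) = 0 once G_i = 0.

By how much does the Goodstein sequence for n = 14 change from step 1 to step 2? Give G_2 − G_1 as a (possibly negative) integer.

step 0: 14 = 2·5 + 4; sub 6 for 5: 2·6 + 4; = 16; G_1 = 16−1 = 15
step 1: 15 = 2·6 + 3; sub 7 for 6: 2·7 + 3; = 17; G_2 = 17−1 = 16

1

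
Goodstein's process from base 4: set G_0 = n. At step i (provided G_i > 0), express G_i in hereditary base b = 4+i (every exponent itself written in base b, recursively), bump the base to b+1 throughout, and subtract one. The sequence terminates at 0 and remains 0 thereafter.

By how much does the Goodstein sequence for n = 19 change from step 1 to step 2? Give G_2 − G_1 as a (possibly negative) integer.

G_0 = 19. HB_4(19) = 4^2 + 3. Bump = 28. G_1 = 27.
G_1 = 27. HB_5(27) = 5^2 + 2. Bump = 38. G_2 = 37.

10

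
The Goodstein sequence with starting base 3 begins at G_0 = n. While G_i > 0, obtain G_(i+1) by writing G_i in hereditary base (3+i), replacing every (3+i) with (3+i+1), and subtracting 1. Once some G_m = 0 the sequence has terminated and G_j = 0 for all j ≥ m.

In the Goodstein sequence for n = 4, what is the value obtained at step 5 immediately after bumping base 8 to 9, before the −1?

1

G_0 = 4. HB_3(4) = 3 + 1. Bump = 5. G_1 = 4.
G_1 = 4. HB_4(4) = 4. Bump = 5. G_2 = 4.
G_2 = 4. HB_5(4) = 4. Bump = 4. G_3 = 3.
G_3 = 3. HB_6(3) = 3. Bump = 3. G_4 = 2.
G_4 = 2. HB_7(2) = 2. Bump = 2. G_5 = 1.
G_5 = 1. HB_8(1) = 1. Bump = 1. G_6 = 0.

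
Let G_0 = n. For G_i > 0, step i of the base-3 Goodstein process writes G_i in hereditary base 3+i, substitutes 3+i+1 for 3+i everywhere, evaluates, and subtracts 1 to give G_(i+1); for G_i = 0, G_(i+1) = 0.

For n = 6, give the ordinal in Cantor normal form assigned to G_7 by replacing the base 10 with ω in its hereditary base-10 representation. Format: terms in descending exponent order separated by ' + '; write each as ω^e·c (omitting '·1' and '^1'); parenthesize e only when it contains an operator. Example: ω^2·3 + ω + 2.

5

step 0: 6 = 2·3; sub 4 for 3: 2·4; = 8; G_1 = 8−1 = 7
step 1: 7 = 4 + 3; sub 5 for 4: 5 + 3; = 8; G_2 = 8−1 = 7
step 2: 7 = 5 + 2; sub 6 for 5: 6 + 2; = 8; G_3 = 8−1 = 7
step 3: 7 = 6 + 1; sub 7 for 6: 7 + 1; = 8; G_4 = 8−1 = 7
step 4: 7 = 7; sub 8 for 7: 8; = 8; G_5 = 8−1 = 7
step 5: 7 = 7; sub 9 for 8: 7; = 7; G_6 = 7−1 = 6
step 6: 6 = 6; sub 10 for 9: 6; = 6; G_7 = 6−1 = 5
step 7: 5 = 5; sub 11 for 10: 5; = 5; G_8 = 5−1 = 4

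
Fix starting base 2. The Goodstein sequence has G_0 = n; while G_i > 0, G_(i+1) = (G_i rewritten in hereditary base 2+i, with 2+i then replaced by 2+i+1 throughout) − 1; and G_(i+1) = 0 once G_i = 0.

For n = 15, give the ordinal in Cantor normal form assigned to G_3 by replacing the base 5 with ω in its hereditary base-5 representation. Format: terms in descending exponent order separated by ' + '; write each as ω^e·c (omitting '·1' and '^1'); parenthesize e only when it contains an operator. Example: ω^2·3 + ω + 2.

ω^(ω + 1) + ω^ω + 2

i=0: 15 = 2^(2 + 1) + 2^2 + 2 + 1 (b=2); 2→3: 3^(3 + 1) + 3^3 + 3 + 1 = 112; 112−1 = 111
i=1: 111 = 3^(3 + 1) + 3^3 + 3 (b=3); 3→4: 4^(4 + 1) + 4^4 + 4 = 1284; 1284−1 = 1283
i=2: 1283 = 4^(4 + 1) + 4^4 + 3 (b=4); 4→5: 5^(5 + 1) + 5^5 + 3 = 18753; 18753−1 = 18752
i=3: 18752 = 5^(5 + 1) + 5^5 + 2 (b=5); 5→6: 6^(6 + 1) + 6^6 + 2 = 326594; 326594−1 = 326593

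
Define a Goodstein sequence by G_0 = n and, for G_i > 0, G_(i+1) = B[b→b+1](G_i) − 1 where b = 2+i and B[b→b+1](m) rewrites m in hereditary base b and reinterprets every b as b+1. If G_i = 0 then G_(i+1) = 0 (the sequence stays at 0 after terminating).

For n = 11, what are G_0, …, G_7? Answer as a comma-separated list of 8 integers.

11, 84, 1027, 15627, 279937, 5764801, 134217727, 2749609302

[0] 11 ≡ 2^(2 + 1) + 2 + 1 (base 2). Lift 3: 85. −1: 84.
[1] 84 ≡ 3^(3 + 1) + 3 (base 3). Lift 4: 1028. −1: 1027.
[2] 1027 ≡ 4^(4 + 1) + 3 (base 4). Lift 5: 15628. −1: 15627.
[3] 15627 ≡ 5^(5 + 1) + 2 (base 5). Lift 6: 279938. −1: 279937.
[4] 279937 ≡ 6^(6 + 1) + 1 (base 6). Lift 7: 5764802. −1: 5764801.
[5] 5764801 ≡ 7^(7 + 1) (base 7). Lift 8: 134217728. −1: 134217727.
[6] 134217727 ≡ 7·8^8 + 7·8^7 + 7·8^6 + 7·8^5 + 7·8^4 + 7·8^3 + 7·8^2 + 7·8 + 7 (base 8). Lift 9: 2749609303. −1: 2749609302.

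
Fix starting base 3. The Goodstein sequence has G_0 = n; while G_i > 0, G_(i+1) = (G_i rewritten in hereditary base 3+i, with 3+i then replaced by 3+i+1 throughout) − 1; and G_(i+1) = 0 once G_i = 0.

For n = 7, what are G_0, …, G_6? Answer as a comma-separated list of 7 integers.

7, 8, 9, 9, 9, 9, 9

i=0: 7 = 2·3 + 1 (b=3); 3→4: 2·4 + 1 = 9; 9−1 = 8
i=1: 8 = 2·4 (b=4); 4→5: 2·5 = 10; 10−1 = 9
i=2: 9 = 5 + 4 (b=5); 5→6: 6 + 4 = 10; 10−1 = 9
i=3: 9 = 6 + 3 (b=6); 6→7: 7 + 3 = 10; 10−1 = 9
i=4: 9 = 7 + 2 (b=7); 7→8: 8 + 2 = 10; 10−1 = 9
i=5: 9 = 8 + 1 (b=8); 8→9: 9 + 1 = 10; 10−1 = 9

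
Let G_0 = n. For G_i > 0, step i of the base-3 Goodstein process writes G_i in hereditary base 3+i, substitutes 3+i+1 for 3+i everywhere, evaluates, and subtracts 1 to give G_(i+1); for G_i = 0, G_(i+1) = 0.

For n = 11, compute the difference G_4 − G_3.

4

11 —HB3→ 3^2 + 2 —bump→ 4^2 + 2 = 18 —(−1)→ 17
17 —HB4→ 4^2 + 1 —bump→ 5^2 + 1 = 26 —(−1)→ 25
25 —HB5→ 5^2 —bump→ 6^2 = 36 —(−1)→ 35
35 —HB6→ 5·6 + 5 —bump→ 5·7 + 5 = 40 —(−1)→ 39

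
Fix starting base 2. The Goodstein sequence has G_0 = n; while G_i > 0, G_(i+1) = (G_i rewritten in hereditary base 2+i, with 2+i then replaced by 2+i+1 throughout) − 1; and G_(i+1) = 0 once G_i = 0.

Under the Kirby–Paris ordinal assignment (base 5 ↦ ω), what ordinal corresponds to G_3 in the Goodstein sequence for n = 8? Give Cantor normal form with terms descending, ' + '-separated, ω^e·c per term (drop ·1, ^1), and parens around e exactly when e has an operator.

ω^ω·2 + ω^2·2 + ω·2

step 0: 8 = 2^(2 + 1); sub 3 for 2: 3^(3 + 1); = 81; G_1 = 81−1 = 80
step 1: 80 = 2·3^3 + 2·3^2 + 2·3 + 2; sub 4 for 3: 2·4^4 + 2·4^2 + 2·4 + 2; = 554; G_2 = 554−1 = 553
step 2: 553 = 2·4^4 + 2·4^2 + 2·4 + 1; sub 5 for 4: 2·5^5 + 2·5^2 + 2·5 + 1; = 6311; G_3 = 6311−1 = 6310
step 3: 6310 = 2·5^5 + 2·5^2 + 2·5; sub 6 for 5: 2·6^6 + 2·6^2 + 2·6; = 93396; G_4 = 93396−1 = 93395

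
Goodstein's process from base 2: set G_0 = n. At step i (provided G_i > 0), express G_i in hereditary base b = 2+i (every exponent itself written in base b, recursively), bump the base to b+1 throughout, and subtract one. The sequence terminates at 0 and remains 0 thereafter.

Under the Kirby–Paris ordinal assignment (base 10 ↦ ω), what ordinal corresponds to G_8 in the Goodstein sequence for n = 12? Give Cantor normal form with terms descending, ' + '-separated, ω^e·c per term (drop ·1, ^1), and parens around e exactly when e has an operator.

ω^(ω + 1) + ω^2·2 + ω + 1

[0] 12 ≡ 2^(2 + 1) + 2^2 (base 2). Lift 3: 108. −1: 107.
[1] 107 ≡ 3^(3 + 1) + 2·3^2 + 2·3 + 2 (base 3). Lift 4: 1066. −1: 1065.
[2] 1065 ≡ 4^(4 + 1) + 2·4^2 + 2·4 + 1 (base 4). Lift 5: 15686. −1: 15685.
[3] 15685 ≡ 5^(5 + 1) + 2·5^2 + 2·5 (base 5). Lift 6: 280020. −1: 280019.
[4] 280019 ≡ 6^(6 + 1) + 2·6^2 + 6 + 5 (base 6). Lift 7: 5764911. −1: 5764910.
[5] 5764910 ≡ 7^(7 + 1) + 2·7^2 + 7 + 4 (base 7). Lift 8: 134217868. −1: 134217867.
[6] 134217867 ≡ 8^(8 + 1) + 2·8^2 + 8 + 3 (base 8). Lift 9: 3486784575. −1: 3486784574.
[7] 3486784574 ≡ 9^(9 + 1) + 2·9^2 + 9 + 2 (base 9). Lift 10: 100000000212. −1: 100000000211.
[8] 100000000211 ≡ 10^(10 + 1) + 2·10^2 + 10 + 1 (base 10). Lift 11: 3138428376975. −1: 3138428376974.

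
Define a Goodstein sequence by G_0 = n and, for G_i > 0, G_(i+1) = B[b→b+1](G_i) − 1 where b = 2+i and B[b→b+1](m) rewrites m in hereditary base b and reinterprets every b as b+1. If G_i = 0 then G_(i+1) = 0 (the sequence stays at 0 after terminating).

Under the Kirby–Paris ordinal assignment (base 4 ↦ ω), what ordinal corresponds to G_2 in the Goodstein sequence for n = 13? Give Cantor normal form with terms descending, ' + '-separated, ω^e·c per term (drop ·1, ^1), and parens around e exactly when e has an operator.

13 —HB2→ 2^(2 + 1) + 2^2 + 1 —bump→ 3^(3 + 1) + 3^3 + 1 = 109 —(−1)→ 108
108 —HB3→ 3^(3 + 1) + 3^3 —bump→ 4^(4 + 1) + 4^4 = 1280 —(−1)→ 1279
1279 —HB4→ 4^(4 + 1) + 3·4^3 + 3·4^2 + 3·4 + 3 —bump→ 5^(5 + 1) + 3·5^3 + 3·5^2 + 3·5 + 3 = 16093 —(−1)→ 16092

ω^(ω + 1) + ω^3·3 + ω^2·3 + ω·3 + 3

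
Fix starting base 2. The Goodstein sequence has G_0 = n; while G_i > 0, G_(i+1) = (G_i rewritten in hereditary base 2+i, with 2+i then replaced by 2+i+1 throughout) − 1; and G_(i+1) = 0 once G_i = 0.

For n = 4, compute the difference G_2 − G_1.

15

4 —HB2→ 2^2 —bump→ 3^3 = 27 —(−1)→ 26
26 —HB3→ 2·3^2 + 2·3 + 2 —bump→ 2·4^2 + 2·4 + 2 = 42 —(−1)→ 41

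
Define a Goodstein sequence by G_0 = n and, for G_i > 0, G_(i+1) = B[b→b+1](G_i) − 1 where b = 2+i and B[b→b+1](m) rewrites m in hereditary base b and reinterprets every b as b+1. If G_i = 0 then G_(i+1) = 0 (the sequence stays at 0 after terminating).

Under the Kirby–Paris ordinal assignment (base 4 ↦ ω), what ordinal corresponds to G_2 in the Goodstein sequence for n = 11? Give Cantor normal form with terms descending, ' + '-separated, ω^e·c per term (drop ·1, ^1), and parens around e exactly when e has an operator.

ω^(ω + 1) + 3

(0) 11|_2 = 2^(2 + 1) + 2 + 1 ↦ 3^(3 + 1) + 3 + 1|_3 = 85 ⇒ 84
(1) 84|_3 = 3^(3 + 1) + 3 ↦ 4^(4 + 1) + 4|_4 = 1028 ⇒ 1027
(2) 1027|_4 = 4^(4 + 1) + 3 ↦ 5^(5 + 1) + 3|_5 = 15628 ⇒ 15627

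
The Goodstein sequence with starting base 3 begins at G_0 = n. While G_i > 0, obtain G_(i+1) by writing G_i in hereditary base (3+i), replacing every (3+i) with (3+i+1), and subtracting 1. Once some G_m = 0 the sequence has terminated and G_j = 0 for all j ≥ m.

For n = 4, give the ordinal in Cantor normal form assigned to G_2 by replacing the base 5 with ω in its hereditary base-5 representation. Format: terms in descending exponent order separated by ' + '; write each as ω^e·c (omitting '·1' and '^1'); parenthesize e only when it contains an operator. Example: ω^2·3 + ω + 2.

4

G_0 = 4. HB_3(4) = 3 + 1. Bump = 5. G_1 = 4.
G_1 = 4. HB_4(4) = 4. Bump = 5. G_2 = 4.
G_2 = 4. HB_5(4) = 4. Bump = 4. G_3 = 3.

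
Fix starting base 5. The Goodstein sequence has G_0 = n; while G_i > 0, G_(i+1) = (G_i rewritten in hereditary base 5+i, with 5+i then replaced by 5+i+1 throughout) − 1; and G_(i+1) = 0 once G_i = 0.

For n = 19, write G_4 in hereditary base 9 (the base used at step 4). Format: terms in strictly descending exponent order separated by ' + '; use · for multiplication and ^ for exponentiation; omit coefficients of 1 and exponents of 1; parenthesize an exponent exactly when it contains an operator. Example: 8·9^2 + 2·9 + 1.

3·9

[0] 19 ≡ 3·5 + 4 (base 5). Lift 6: 22. −1: 21.
[1] 21 ≡ 3·6 + 3 (base 6). Lift 7: 24. −1: 23.
[2] 23 ≡ 3·7 + 2 (base 7). Lift 8: 26. −1: 25.
[3] 25 ≡ 3·8 + 1 (base 8). Lift 9: 28. −1: 27.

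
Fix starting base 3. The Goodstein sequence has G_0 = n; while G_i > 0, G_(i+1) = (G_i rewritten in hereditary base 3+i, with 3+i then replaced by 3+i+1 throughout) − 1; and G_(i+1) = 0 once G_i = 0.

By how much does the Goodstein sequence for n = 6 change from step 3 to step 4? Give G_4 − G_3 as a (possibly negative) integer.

0

base 3: 6 = 2·3; at 4: 2·4 = 8; next = 7
base 4: 7 = 4 + 3; at 5: 5 + 3 = 8; next = 7
base 5: 7 = 5 + 2; at 6: 6 + 2 = 8; next = 7
base 6: 7 = 6 + 1; at 7: 7 + 1 = 8; next = 7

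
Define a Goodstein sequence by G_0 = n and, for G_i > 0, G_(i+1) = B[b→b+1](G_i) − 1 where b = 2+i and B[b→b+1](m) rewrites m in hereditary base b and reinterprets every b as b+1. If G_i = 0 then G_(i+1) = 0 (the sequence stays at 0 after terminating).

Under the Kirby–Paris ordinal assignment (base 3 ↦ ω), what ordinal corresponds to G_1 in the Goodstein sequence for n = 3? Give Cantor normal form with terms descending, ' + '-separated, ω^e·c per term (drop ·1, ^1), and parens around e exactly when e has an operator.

i=0: 3 = 2 + 1 (b=2); 2→3: 3 + 1 = 4; 4−1 = 3
i=1: 3 = 3 (b=3); 3→4: 4 = 4; 4−1 = 3

ω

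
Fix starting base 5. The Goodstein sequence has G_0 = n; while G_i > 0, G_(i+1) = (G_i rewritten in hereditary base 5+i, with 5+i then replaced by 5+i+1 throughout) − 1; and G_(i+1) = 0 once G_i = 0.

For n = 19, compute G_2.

[0] 19 ≡ 3·5 + 4 (base 5). Lift 6: 22. −1: 21.
[1] 21 ≡ 3·6 + 3 (base 6). Lift 7: 24. −1: 23.
[2] 23 ≡ 3·7 + 2 (base 7). Lift 8: 26. −1: 25.

23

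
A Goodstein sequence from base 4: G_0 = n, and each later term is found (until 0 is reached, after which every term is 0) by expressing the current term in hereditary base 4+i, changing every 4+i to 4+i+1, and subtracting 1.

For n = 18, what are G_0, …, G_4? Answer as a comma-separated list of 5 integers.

18, 26, 36, 48, 53

18 —HB4→ 4^2 + 2 —bump→ 5^2 + 2 = 27 —(−1)→ 26
26 —HB5→ 5^2 + 1 —bump→ 6^2 + 1 = 37 —(−1)→ 36
36 —HB6→ 6^2 —bump→ 7^2 = 49 —(−1)→ 48
48 —HB7→ 6·7 + 6 —bump→ 6·8 + 6 = 54 —(−1)→ 53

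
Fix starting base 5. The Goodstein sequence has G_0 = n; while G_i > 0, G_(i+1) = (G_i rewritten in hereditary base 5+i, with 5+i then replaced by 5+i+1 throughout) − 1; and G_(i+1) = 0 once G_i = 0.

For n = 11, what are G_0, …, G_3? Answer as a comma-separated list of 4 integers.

G_0=11  [base 5] 2·5 + 1  →[5↦6]→  2·6 + 1 = 13  −1 ⇒ G_1=12
G_1=12  [base 6] 2·6  →[6↦7]→  2·7 = 14  −1 ⇒ G_2=13
G_2=13  [base 7] 7 + 6  →[7↦8]→  8 + 6 = 14  −1 ⇒ G_3=13

11, 12, 13, 13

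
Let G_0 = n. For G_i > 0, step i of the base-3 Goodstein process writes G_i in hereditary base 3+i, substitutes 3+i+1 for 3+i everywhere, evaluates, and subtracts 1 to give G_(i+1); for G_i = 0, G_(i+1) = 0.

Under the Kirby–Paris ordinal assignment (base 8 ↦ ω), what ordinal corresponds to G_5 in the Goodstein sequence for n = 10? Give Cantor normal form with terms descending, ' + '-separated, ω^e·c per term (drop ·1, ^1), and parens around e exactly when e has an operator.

ω·4 + 1

(0) 10|_3 = 3^2 + 1 ↦ 4^2 + 1|_4 = 17 ⇒ 16
(1) 16|_4 = 4^2 ↦ 5^2|_5 = 25 ⇒ 24
(2) 24|_5 = 4·5 + 4 ↦ 4·6 + 4|_6 = 28 ⇒ 27
(3) 27|_6 = 4·6 + 3 ↦ 4·7 + 3|_7 = 31 ⇒ 30
(4) 30|_7 = 4·7 + 2 ↦ 4·8 + 2|_8 = 34 ⇒ 33
(5) 33|_8 = 4·8 + 1 ↦ 4·9 + 1|_9 = 37 ⇒ 36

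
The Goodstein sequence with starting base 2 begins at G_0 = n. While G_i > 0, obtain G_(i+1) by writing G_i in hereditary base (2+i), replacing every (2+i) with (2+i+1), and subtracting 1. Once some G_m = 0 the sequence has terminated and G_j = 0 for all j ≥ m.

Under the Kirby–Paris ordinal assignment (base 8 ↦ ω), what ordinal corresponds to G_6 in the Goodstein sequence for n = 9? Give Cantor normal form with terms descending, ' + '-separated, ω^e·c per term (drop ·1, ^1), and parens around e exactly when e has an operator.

G_0 = 9. HB_2(9) = 2^(2 + 1) + 1. Bump = 82. G_1 = 81.
G_1 = 81. HB_3(81) = 3^(3 + 1). Bump = 1024. G_2 = 1023.
G_2 = 1023. HB_4(1023) = 3·4^4 + 3·4^3 + 3·4^2 + 3·4 + 3. Bump = 9843. G_3 = 9842.
G_3 = 9842. HB_5(9842) = 3·5^5 + 3·5^3 + 3·5^2 + 3·5 + 2. Bump = 140744. G_4 = 140743.
G_4 = 140743. HB_6(140743) = 3·6^6 + 3·6^3 + 3·6^2 + 3·6 + 1. Bump = 2471827. G_5 = 2471826.
G_5 = 2471826. HB_7(2471826) = 3·7^7 + 3·7^3 + 3·7^2 + 3·7. Bump = 50333400. G_6 = 50333399.
G_6 = 50333399. HB_8(50333399) = 3·8^8 + 3·8^3 + 3·8^2 + 2·8 + 7. Bump = 1162263922. G_7 = 1162263921.

ω^ω·3 + ω^3·3 + ω^2·3 + ω·2 + 7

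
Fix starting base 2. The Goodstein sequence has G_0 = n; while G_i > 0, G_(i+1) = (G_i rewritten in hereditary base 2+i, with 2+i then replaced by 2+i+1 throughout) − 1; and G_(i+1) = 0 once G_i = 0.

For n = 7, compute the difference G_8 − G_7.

i=0: 7 = 2^2 + 2 + 1 (b=2); 2→3: 3^3 + 3 + 1 = 31; 31−1 = 30
i=1: 30 = 3^3 + 3 (b=3); 3→4: 4^4 + 4 = 260; 260−1 = 259
i=2: 259 = 4^4 + 3 (b=4); 4→5: 5^5 + 3 = 3128; 3128−1 = 3127
i=3: 3127 = 5^5 + 2 (b=5); 5→6: 6^6 + 2 = 46658; 46658−1 = 46657
i=4: 46657 = 6^6 + 1 (b=6); 6→7: 7^7 + 1 = 823544; 823544−1 = 823543
i=5: 823543 = 7^7 (b=7); 7→8: 8^8 = 16777216; 16777216−1 = 16777215
i=6: 16777215 = 7·8^7 + 7·8^6 + 7·8^5 + 7·8^4 + 7·8^3 + 7·8^2 + 7·8 + 7 (b=8); 8→9: 7·9^7 + 7·9^6 + 7·9^5 + 7·9^4 + 7·9^3 + 7·9^2 + 7·9 + 7 = 37665880; 37665880−1 = 37665879
i=7: 37665879 = 7·9^7 + 7·9^6 + 7·9^5 + 7·9^4 + 7·9^3 + 7·9^2 + 7·9 + 6 (b=9); 9→10: 7·10^7 + 7·10^6 + 7·10^5 + 7·10^4 + 7·10^3 + 7·10^2 + 7·10 + 6 = 77777776; 77777776−1 = 77777775

40111896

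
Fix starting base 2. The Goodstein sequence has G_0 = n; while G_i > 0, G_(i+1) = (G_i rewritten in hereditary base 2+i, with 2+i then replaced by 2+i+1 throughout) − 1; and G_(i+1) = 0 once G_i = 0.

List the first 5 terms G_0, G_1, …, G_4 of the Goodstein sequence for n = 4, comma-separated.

4, 26, 41, 60, 83

4 —HB2→ 2^2 —bump→ 3^3 = 27 —(−1)→ 26
26 —HB3→ 2·3^2 + 2·3 + 2 —bump→ 2·4^2 + 2·4 + 2 = 42 —(−1)→ 41
41 —HB4→ 2·4^2 + 2·4 + 1 —bump→ 2·5^2 + 2·5 + 1 = 61 —(−1)→ 60
60 —HB5→ 2·5^2 + 2·5 —bump→ 2·6^2 + 2·6 = 84 —(−1)→ 83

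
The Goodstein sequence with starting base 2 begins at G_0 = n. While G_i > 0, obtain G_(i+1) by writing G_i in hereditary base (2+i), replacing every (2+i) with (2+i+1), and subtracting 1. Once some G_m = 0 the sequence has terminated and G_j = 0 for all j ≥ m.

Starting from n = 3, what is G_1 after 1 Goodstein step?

base 2: 3 = 2 + 1; at 3: 3 + 1 = 4; next = 3
base 3: 3 = 3; at 4: 4 = 4; next = 3

3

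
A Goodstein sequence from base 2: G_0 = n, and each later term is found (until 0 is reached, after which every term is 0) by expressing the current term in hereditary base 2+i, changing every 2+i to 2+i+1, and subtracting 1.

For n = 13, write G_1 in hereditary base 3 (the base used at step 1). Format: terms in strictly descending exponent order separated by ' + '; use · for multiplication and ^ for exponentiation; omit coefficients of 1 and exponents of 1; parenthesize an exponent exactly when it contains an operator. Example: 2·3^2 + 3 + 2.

(0) 13|_2 = 2^(2 + 1) + 2^2 + 1 ↦ 3^(3 + 1) + 3^3 + 1|_3 = 109 ⇒ 108
(1) 108|_3 = 3^(3 + 1) + 3^3 ↦ 4^(4 + 1) + 4^4|_4 = 1280 ⇒ 1279

3^(3 + 1) + 3^3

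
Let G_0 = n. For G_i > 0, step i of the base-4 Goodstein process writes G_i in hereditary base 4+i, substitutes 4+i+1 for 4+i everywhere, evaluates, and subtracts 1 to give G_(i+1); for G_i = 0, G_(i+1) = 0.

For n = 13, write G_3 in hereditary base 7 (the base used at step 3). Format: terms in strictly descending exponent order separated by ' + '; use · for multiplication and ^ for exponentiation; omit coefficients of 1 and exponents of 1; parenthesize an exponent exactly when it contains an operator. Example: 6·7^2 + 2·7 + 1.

2·7 + 4

step 0: 13 = 3·4 + 1; sub 5 for 4: 3·5 + 1; = 16; G_1 = 16−1 = 15
step 1: 15 = 3·5; sub 6 for 5: 3·6; = 18; G_2 = 18−1 = 17
step 2: 17 = 2·6 + 5; sub 7 for 6: 2·7 + 5; = 19; G_3 = 19−1 = 18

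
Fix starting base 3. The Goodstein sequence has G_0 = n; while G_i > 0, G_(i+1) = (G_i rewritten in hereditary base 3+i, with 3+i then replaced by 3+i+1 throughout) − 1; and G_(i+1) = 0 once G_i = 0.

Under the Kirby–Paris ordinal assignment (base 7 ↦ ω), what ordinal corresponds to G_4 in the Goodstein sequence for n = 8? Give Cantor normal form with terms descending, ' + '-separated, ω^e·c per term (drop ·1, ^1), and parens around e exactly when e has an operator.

G_0 = 8. HB_3(8) = 2·3 + 2. Bump = 10. G_1 = 9.
G_1 = 9. HB_4(9) = 2·4 + 1. Bump = 11. G_2 = 10.
G_2 = 10. HB_5(10) = 2·5. Bump = 12. G_3 = 11.
G_3 = 11. HB_6(11) = 6 + 5. Bump = 12. G_4 = 11.
G_4 = 11. HB_7(11) = 7 + 4. Bump = 12. G_5 = 11.

ω + 4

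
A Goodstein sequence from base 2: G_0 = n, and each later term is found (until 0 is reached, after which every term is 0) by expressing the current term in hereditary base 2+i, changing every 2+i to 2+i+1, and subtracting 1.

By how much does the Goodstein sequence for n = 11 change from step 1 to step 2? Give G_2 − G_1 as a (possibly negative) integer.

943

base 2: 11 = 2^(2 + 1) + 2 + 1; at 3: 3^(3 + 1) + 3 + 1 = 85; next = 84
base 3: 84 = 3^(3 + 1) + 3; at 4: 4^(4 + 1) + 4 = 1028; next = 1027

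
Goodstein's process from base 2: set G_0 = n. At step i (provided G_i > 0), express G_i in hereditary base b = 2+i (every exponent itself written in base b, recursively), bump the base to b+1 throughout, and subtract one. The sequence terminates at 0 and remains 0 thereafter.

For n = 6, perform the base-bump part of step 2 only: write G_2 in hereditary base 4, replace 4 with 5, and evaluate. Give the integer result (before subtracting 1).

3126

i=0: 6 = 2^2 + 2 (b=2); 2→3: 3^3 + 3 = 30; 30−1 = 29
i=1: 29 = 3^3 + 2 (b=3); 3→4: 4^4 + 2 = 258; 258−1 = 257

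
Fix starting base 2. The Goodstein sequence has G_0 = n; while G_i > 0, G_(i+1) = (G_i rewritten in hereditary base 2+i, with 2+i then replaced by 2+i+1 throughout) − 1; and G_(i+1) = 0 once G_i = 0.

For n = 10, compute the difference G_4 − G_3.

G_0=10  [base 2] 2^(2 + 1) + 2  →[2↦3]→  3^(3 + 1) + 3 = 84  −1 ⇒ G_1=83
G_1=83  [base 3] 3^(3 + 1) + 2  →[3↦4]→  4^(4 + 1) + 2 = 1026  −1 ⇒ G_2=1025
G_2=1025  [base 4] 4^(4 + 1) + 1  →[4↦5]→  5^(5 + 1) + 1 = 15626  −1 ⇒ G_3=15625
G_3=15625  [base 5] 5^(5 + 1)  →[5↦6]→  6^(6 + 1) = 279936  −1 ⇒ G_4=279935

264310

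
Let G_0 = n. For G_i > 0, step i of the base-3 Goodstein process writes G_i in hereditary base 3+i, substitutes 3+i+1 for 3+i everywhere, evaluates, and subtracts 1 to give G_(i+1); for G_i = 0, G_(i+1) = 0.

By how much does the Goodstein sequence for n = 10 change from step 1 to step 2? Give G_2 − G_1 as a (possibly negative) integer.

G_0=10  [base 3] 3^2 + 1  →[3↦4]→  4^2 + 1 = 17  −1 ⇒ G_1=16
G_1=16  [base 4] 4^2  →[4↦5]→  5^2 = 25  −1 ⇒ G_2=24

8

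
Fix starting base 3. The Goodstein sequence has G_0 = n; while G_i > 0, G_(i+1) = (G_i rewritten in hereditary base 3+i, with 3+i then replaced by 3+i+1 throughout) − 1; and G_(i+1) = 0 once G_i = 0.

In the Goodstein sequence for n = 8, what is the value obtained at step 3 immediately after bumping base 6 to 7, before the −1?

12

step 0: 8 = 2·3 + 2; sub 4 for 3: 2·4 + 2; = 10; G_1 = 10−1 = 9
step 1: 9 = 2·4 + 1; sub 5 for 4: 2·5 + 1; = 11; G_2 = 11−1 = 10
step 2: 10 = 2·5; sub 6 for 5: 2·6; = 12; G_3 = 12−1 = 11
step 3: 11 = 6 + 5; sub 7 for 6: 7 + 5; = 12; G_4 = 12−1 = 11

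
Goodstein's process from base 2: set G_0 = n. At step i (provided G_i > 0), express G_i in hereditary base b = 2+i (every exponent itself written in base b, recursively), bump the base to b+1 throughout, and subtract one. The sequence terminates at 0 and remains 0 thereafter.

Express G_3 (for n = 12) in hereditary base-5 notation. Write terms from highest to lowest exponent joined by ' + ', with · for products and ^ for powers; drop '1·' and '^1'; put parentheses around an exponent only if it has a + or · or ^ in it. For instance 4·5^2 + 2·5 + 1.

5^(5 + 1) + 2·5^2 + 2·5

12 —HB2→ 2^(2 + 1) + 2^2 —bump→ 3^(3 + 1) + 3^3 = 108 —(−1)→ 107
107 —HB3→ 3^(3 + 1) + 2·3^2 + 2·3 + 2 —bump→ 4^(4 + 1) + 2·4^2 + 2·4 + 2 = 1066 —(−1)→ 1065
1065 —HB4→ 4^(4 + 1) + 2·4^2 + 2·4 + 1 —bump→ 5^(5 + 1) + 2·5^2 + 2·5 + 1 = 15686 —(−1)→ 15685
15685 —HB5→ 5^(5 + 1) + 2·5^2 + 2·5 —bump→ 6^(6 + 1) + 2·6^2 + 2·6 = 280020 —(−1)→ 280019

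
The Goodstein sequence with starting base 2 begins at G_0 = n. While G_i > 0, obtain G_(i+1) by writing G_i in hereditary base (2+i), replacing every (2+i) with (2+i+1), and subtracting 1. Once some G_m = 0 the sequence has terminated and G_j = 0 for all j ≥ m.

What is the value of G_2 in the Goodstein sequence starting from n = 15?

15 —HB2→ 2^(2 + 1) + 2^2 + 2 + 1 —bump→ 3^(3 + 1) + 3^3 + 3 + 1 = 112 —(−1)→ 111
111 —HB3→ 3^(3 + 1) + 3^3 + 3 —bump→ 4^(4 + 1) + 4^4 + 4 = 1284 —(−1)→ 1283
1283 —HB4→ 4^(4 + 1) + 4^4 + 3 —bump→ 5^(5 + 1) + 5^5 + 3 = 18753 —(−1)→ 18752

1283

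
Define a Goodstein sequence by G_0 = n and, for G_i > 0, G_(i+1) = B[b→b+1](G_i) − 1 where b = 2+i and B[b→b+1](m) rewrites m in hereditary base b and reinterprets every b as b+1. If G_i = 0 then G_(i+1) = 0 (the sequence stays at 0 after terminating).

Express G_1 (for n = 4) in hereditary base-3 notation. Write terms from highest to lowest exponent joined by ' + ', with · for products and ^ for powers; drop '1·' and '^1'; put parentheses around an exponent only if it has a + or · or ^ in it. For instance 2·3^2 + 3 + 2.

[0] 4 ≡ 2^2 (base 2). Lift 3: 27. −1: 26.
[1] 26 ≡ 2·3^2 + 2·3 + 2 (base 3). Lift 4: 42. −1: 41.

2·3^2 + 2·3 + 2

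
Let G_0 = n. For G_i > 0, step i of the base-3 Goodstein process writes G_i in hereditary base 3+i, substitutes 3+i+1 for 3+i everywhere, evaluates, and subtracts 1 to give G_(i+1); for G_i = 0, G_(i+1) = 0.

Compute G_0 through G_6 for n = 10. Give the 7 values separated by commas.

G_0=10  [base 3] 3^2 + 1  →[3↦4]→  4^2 + 1 = 17  −1 ⇒ G_1=16
G_1=16  [base 4] 4^2  →[4↦5]→  5^2 = 25  −1 ⇒ G_2=24
G_2=24  [base 5] 4·5 + 4  →[5↦6]→  4·6 + 4 = 28  −1 ⇒ G_3=27
G_3=27  [base 6] 4·6 + 3  →[6↦7]→  4·7 + 3 = 31  −1 ⇒ G_4=30
G_4=30  [base 7] 4·7 + 2  →[7↦8]→  4·8 + 2 = 34  −1 ⇒ G_5=33
G_5=33  [base 8] 4·8 + 1  →[8↦9]→  4·9 + 1 = 37  −1 ⇒ G_6=36

10, 16, 24, 27, 30, 33, 36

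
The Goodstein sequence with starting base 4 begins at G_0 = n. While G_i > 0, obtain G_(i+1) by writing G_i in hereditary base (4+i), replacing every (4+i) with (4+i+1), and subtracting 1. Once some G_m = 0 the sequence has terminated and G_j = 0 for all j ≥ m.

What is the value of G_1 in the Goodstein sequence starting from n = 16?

24

step 0: 16 = 4^2; sub 5 for 4: 5^2; = 25; G_1 = 25−1 = 24
step 1: 24 = 4·5 + 4; sub 6 for 5: 4·6 + 4; = 28; G_2 = 28−1 = 27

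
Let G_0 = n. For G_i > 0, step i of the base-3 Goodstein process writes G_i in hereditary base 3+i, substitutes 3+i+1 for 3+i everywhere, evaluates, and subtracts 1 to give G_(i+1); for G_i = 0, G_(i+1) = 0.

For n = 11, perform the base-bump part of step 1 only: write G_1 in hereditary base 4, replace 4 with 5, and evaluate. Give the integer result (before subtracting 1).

26

G_0=11  [base 3] 3^2 + 2  →[3↦4]→  4^2 + 2 = 18  −1 ⇒ G_1=17
G_1=17  [base 4] 4^2 + 1  →[4↦5]→  5^2 + 1 = 26  −1 ⇒ G_2=25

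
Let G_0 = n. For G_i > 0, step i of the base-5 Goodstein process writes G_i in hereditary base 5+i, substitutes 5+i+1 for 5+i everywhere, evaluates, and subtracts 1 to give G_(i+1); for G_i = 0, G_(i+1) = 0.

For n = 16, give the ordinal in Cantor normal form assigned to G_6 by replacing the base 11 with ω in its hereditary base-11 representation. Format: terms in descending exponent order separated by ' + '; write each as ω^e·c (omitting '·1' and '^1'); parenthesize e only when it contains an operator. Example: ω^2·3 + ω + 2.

step 0: 16 = 3·5 + 1; sub 6 for 5: 3·6 + 1; = 19; G_1 = 19−1 = 18
step 1: 18 = 3·6; sub 7 for 6: 3·7; = 21; G_2 = 21−1 = 20
step 2: 20 = 2·7 + 6; sub 8 for 7: 2·8 + 6; = 22; G_3 = 22−1 = 21
step 3: 21 = 2·8 + 5; sub 9 for 8: 2·9 + 5; = 23; G_4 = 23−1 = 22
step 4: 22 = 2·9 + 4; sub 10 for 9: 2·10 + 4; = 24; G_5 = 24−1 = 23
step 5: 23 = 2·10 + 3; sub 11 for 10: 2·11 + 3; = 25; G_6 = 25−1 = 24
step 6: 24 = 2·11 + 2; sub 12 for 11: 2·12 + 2; = 26; G_7 = 26−1 = 25

ω·2 + 2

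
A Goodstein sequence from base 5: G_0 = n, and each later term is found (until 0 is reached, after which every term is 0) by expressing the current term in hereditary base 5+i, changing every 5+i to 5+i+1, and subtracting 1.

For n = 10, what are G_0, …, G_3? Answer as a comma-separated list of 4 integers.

10, 11, 11, 11

base 5: 10 = 2·5; at 6: 2·6 = 12; next = 11
base 6: 11 = 6 + 5; at 7: 7 + 5 = 12; next = 11
base 7: 11 = 7 + 4; at 8: 8 + 4 = 12; next = 11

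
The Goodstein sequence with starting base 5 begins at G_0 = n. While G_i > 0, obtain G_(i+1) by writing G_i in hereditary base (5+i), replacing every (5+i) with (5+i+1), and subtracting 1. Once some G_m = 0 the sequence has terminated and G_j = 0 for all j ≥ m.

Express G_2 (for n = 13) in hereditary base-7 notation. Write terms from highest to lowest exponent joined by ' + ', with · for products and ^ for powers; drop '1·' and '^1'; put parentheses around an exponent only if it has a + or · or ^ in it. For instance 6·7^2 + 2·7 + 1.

G_0 = 13. HB_5(13) = 2·5 + 3. Bump = 15. G_1 = 14.
G_1 = 14. HB_6(14) = 2·6 + 2. Bump = 16. G_2 = 15.

2·7 + 1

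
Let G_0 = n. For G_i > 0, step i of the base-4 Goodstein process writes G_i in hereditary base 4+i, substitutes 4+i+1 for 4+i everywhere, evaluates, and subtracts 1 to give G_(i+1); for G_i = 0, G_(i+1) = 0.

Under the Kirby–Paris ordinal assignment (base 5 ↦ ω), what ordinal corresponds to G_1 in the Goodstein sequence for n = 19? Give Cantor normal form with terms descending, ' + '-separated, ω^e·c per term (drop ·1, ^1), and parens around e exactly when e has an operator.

ω^2 + 2

base 4: 19 = 4^2 + 3; at 5: 5^2 + 3 = 28; next = 27
base 5: 27 = 5^2 + 2; at 6: 6^2 + 2 = 38; next = 37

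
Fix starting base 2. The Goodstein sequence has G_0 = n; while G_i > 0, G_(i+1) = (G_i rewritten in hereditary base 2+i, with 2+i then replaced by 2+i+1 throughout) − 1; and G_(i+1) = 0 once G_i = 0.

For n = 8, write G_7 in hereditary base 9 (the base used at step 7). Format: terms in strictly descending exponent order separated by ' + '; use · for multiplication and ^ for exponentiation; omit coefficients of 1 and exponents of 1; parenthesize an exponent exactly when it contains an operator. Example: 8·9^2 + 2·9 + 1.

G_0 = 8. HB_2(8) = 2^(2 + 1). Bump = 81. G_1 = 80.
G_1 = 80. HB_3(80) = 2·3^3 + 2·3^2 + 2·3 + 2. Bump = 554. G_2 = 553.
G_2 = 553. HB_4(553) = 2·4^4 + 2·4^2 + 2·4 + 1. Bump = 6311. G_3 = 6310.
G_3 = 6310. HB_5(6310) = 2·5^5 + 2·5^2 + 2·5. Bump = 93396. G_4 = 93395.
G_4 = 93395. HB_6(93395) = 2·6^6 + 2·6^2 + 6 + 5. Bump = 1647196. G_5 = 1647195.
G_5 = 1647195. HB_7(1647195) = 2·7^7 + 2·7^2 + 7 + 4. Bump = 33554572. G_6 = 33554571.
G_6 = 33554571. HB_8(33554571) = 2·8^8 + 2·8^2 + 8 + 3. Bump = 774841152. G_7 = 774841151.

2·9^9 + 2·9^2 + 9 + 2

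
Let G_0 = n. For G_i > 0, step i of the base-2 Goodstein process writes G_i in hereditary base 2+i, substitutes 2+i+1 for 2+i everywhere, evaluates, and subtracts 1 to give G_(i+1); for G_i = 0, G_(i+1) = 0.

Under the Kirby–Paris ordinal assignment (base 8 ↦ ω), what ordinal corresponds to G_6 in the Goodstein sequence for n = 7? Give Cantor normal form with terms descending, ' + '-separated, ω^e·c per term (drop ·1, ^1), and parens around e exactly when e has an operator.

base 2: 7 = 2^2 + 2 + 1; at 3: 3^3 + 3 + 1 = 31; next = 30
base 3: 30 = 3^3 + 3; at 4: 4^4 + 4 = 260; next = 259
base 4: 259 = 4^4 + 3; at 5: 5^5 + 3 = 3128; next = 3127
base 5: 3127 = 5^5 + 2; at 6: 6^6 + 2 = 46658; next = 46657
base 6: 46657 = 6^6 + 1; at 7: 7^7 + 1 = 823544; next = 823543
base 7: 823543 = 7^7; at 8: 8^8 = 16777216; next = 16777215

ω^7·7 + ω^6·7 + ω^5·7 + ω^4·7 + ω^3·7 + ω^2·7 + ω·7 + 7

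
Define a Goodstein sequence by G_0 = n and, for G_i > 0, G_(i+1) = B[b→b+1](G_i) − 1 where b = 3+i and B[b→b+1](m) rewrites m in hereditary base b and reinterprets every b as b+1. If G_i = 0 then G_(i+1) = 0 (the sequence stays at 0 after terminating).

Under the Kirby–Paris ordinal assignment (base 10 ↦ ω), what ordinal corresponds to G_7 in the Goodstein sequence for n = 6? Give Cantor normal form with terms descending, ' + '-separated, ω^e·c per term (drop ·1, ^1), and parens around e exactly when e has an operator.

5

i=0: 6 = 2·3 (b=3); 3→4: 2·4 = 8; 8−1 = 7
i=1: 7 = 4 + 3 (b=4); 4→5: 5 + 3 = 8; 8−1 = 7
i=2: 7 = 5 + 2 (b=5); 5→6: 6 + 2 = 8; 8−1 = 7
i=3: 7 = 6 + 1 (b=6); 6→7: 7 + 1 = 8; 8−1 = 7
i=4: 7 = 7 (b=7); 7→8: 8 = 8; 8−1 = 7
i=5: 7 = 7 (b=8); 8→9: 7 = 7; 7−1 = 6
i=6: 6 = 6 (b=9); 9→10: 6 = 6; 6−1 = 5
i=7: 5 = 5 (b=10); 10→11: 5 = 5; 5−1 = 4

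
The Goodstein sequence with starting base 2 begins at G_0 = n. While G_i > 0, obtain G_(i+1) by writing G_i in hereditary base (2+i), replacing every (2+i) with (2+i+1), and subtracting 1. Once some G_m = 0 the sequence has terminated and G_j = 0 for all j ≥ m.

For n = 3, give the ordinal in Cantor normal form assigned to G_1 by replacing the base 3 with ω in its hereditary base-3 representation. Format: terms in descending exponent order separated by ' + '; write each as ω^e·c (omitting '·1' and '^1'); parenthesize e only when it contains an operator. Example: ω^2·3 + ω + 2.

ω

i=0: 3 = 2 + 1 (b=2); 2→3: 3 + 1 = 4; 4−1 = 3
i=1: 3 = 3 (b=3); 3→4: 4 = 4; 4−1 = 3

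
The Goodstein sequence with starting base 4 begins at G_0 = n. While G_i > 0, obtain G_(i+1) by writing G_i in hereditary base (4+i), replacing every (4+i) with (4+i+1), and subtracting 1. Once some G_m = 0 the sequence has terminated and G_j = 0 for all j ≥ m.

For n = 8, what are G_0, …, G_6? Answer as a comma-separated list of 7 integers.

i=0: 8 = 2·4 (b=4); 4→5: 2·5 = 10; 10−1 = 9
i=1: 9 = 5 + 4 (b=5); 5→6: 6 + 4 = 10; 10−1 = 9
i=2: 9 = 6 + 3 (b=6); 6→7: 7 + 3 = 10; 10−1 = 9
i=3: 9 = 7 + 2 (b=7); 7→8: 8 + 2 = 10; 10−1 = 9
i=4: 9 = 8 + 1 (b=8); 8→9: 9 + 1 = 10; 10−1 = 9
i=5: 9 = 9 (b=9); 9→10: 10 = 10; 10−1 = 9

8, 9, 9, 9, 9, 9, 9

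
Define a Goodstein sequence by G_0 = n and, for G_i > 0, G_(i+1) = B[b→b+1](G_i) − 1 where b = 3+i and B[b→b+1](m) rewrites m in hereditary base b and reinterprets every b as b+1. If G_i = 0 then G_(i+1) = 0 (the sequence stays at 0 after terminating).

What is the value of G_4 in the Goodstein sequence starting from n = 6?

7

base 3: 6 = 2·3; at 4: 2·4 = 8; next = 7
base 4: 7 = 4 + 3; at 5: 5 + 3 = 8; next = 7
base 5: 7 = 5 + 2; at 6: 6 + 2 = 8; next = 7
base 6: 7 = 6 + 1; at 7: 7 + 1 = 8; next = 7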